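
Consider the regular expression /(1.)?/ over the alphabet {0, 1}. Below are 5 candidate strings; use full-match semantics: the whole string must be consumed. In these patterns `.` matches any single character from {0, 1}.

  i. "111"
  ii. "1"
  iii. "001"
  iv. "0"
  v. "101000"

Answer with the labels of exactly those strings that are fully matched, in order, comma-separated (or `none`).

i → no match
ii → no match
iii → no match
iv → no match
v → no match

none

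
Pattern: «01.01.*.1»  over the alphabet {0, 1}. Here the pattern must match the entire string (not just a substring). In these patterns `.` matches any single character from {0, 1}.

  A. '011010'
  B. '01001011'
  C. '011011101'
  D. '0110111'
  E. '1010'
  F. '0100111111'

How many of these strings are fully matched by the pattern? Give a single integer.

A. '011010' → no match — must end with '1'
B. '01001011' → match
C. '011011101' → match
D. '0110111' → match
E. '1010' → no match — must start with '01'
F. '0100111111' → match
Total matched: 4

4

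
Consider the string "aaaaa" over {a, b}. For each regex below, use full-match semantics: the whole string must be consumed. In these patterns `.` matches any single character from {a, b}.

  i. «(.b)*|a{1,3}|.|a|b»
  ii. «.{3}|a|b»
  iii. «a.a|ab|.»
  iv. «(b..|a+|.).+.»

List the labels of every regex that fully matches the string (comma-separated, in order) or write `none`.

iv

i → no match
ii → no match
iii → no match
iv → match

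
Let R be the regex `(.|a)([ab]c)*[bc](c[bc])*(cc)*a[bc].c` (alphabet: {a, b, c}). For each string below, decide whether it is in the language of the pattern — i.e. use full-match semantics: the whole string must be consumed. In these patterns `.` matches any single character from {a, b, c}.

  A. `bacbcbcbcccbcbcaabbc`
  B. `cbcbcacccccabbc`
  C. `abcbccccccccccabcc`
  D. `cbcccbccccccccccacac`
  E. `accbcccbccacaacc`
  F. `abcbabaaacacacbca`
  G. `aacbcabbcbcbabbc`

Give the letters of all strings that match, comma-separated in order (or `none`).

C, D

A → no match
B → no match
C → match
D → match
E → no match
F → no match — must end with `c`
G → no match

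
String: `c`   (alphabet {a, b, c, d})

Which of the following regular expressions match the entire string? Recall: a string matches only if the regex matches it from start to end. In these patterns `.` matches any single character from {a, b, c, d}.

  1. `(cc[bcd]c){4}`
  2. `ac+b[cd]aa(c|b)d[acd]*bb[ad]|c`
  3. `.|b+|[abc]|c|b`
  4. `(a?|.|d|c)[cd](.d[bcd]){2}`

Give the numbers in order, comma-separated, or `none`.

2, 3

1 → no match — must start with `cc`
2 → match
3 → match
4 → no match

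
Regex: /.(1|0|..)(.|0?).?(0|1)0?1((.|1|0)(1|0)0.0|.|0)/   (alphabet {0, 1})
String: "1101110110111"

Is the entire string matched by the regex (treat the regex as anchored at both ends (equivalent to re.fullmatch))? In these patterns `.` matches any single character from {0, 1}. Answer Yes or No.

No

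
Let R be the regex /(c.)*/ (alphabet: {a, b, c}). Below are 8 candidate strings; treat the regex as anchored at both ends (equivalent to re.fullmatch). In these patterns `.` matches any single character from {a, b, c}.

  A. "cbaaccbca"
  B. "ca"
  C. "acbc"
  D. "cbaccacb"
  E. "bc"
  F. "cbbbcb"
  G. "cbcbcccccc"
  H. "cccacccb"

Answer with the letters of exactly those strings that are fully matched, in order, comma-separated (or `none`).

A. "cbaaccbca" → no match
B. "ca" → match
C. "acbc" → no match
D. "cbaccacb" → no match
E. "bc" → no match
F. "cbbbcb" → no match
G. "cbcbcccccc" → match
H. "cccacccb" → match

B, G, H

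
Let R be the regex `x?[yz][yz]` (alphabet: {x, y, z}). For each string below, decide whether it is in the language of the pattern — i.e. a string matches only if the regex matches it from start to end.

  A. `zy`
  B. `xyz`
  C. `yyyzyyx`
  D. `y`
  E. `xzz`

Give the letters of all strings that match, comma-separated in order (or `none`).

A, B, E

A. `zy` → match
B. `xyz` → match
C. `yyyzyyx` → no match
D. `y` → no match
E. `xzz` → match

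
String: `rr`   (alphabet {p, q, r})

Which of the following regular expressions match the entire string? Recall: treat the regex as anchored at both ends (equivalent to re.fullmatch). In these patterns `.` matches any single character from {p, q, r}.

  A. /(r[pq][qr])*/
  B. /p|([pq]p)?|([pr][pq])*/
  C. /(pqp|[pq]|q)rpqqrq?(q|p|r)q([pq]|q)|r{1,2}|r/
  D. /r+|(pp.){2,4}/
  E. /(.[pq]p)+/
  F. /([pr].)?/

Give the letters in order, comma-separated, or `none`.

A → no match
B → no match
C → match
D → match
E → no match — must end with `p`
F → match

C, D, F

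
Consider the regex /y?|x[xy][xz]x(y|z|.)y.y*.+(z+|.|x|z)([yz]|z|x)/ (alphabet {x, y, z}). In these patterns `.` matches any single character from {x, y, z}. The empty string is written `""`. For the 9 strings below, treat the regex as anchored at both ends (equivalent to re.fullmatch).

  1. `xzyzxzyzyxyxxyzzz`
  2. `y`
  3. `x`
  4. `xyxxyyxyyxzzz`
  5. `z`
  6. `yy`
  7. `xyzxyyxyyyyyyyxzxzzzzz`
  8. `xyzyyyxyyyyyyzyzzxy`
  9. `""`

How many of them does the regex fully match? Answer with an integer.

4

1 → no match
2. `y` → match
3. `x` → no match
4 → match
5. `z` → no match
6. `yy` → no match
7 → match
8 → no match
9. `""` → match
Total matched: 4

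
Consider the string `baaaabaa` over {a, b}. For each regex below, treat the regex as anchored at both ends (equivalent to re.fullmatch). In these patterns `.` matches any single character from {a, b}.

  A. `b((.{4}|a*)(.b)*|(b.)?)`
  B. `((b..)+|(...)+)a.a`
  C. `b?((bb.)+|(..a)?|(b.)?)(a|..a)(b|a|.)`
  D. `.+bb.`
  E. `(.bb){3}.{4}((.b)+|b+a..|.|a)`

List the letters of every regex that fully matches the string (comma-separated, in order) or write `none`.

A → no match
B → no match
C → match
D → no match
E → no match

C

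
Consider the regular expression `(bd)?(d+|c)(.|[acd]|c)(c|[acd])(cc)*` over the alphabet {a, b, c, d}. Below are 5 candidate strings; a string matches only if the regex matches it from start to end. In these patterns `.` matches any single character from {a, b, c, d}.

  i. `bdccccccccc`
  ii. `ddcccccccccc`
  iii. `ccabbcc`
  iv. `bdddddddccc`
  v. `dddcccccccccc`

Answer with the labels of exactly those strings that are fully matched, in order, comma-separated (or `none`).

i → match
ii → match
iii → no match
iv → match
v → match

i, ii, iv, v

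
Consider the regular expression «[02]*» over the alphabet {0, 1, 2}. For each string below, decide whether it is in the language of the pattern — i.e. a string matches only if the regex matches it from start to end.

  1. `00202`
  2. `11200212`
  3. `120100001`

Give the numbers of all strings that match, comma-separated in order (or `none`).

1 → match
2 → no match
3 → no match

1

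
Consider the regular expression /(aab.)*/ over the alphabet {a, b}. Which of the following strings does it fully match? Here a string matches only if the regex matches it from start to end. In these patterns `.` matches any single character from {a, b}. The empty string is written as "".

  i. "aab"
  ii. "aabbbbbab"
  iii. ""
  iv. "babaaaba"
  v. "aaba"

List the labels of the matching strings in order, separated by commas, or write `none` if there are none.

iii, v

i → no match
ii → no match
iii → match
iv → no match
v → match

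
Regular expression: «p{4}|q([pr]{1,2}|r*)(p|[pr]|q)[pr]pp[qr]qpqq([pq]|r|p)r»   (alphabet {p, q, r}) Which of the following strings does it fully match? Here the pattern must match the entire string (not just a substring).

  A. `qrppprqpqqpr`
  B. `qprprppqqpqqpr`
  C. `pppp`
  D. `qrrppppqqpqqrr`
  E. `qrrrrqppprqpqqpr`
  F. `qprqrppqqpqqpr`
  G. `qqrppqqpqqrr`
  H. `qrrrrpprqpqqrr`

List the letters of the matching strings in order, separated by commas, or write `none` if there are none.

A → match
B → match
C → match
D → match
E → match
F → match
G → match
H → match

A, B, C, D, E, F, G, H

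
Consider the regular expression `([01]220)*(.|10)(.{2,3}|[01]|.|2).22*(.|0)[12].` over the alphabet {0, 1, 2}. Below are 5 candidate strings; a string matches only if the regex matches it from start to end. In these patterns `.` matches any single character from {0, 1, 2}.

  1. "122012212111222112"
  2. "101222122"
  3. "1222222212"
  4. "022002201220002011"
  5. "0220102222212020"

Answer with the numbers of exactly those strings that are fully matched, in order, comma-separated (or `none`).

2, 3

1 → no match
2. "101222122" → match
3. "1222222212" → match
4 → no match
5 → no match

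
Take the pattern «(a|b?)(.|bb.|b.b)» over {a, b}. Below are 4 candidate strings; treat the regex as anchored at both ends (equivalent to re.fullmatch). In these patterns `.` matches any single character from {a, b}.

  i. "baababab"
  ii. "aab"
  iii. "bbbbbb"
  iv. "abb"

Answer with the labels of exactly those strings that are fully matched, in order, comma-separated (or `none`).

none

i → no match
ii → no match
iii → no match
iv → no match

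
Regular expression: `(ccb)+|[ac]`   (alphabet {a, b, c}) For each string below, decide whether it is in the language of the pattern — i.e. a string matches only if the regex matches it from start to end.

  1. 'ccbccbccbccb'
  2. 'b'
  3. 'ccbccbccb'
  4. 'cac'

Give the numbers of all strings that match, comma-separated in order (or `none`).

1 → match
2 → no match
3 → match
4 → no match

1, 3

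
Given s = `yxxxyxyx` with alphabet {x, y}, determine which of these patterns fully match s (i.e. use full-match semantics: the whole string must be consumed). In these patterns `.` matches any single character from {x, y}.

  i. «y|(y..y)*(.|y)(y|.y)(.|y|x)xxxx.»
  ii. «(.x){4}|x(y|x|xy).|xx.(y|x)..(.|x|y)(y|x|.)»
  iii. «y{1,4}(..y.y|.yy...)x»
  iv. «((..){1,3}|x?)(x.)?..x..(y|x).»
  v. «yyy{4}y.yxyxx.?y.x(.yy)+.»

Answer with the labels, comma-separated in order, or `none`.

ii

i → no match
ii → match
iii → no match
iv → no match
v → no match — must start with `yyy`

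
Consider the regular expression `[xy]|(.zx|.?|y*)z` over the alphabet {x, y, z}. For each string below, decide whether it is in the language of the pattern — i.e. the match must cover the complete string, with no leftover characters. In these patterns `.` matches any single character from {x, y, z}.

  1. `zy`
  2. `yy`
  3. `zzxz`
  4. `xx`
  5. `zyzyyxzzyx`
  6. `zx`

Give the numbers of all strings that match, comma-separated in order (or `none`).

1 → no match
2 → no match
3 → match
4 → no match
5 → no match
6 → no match

3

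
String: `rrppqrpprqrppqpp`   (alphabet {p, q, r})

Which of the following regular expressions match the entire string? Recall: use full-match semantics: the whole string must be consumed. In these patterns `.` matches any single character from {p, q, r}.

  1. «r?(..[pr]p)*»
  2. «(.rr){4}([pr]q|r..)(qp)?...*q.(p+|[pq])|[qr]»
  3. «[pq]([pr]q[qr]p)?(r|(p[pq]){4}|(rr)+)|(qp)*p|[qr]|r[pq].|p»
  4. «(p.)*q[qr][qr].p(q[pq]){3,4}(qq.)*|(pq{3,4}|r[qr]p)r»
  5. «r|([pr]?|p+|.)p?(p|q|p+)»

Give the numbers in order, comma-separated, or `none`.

1

1 → match
2 → no match
3 → no match
4 → no match
5 → no match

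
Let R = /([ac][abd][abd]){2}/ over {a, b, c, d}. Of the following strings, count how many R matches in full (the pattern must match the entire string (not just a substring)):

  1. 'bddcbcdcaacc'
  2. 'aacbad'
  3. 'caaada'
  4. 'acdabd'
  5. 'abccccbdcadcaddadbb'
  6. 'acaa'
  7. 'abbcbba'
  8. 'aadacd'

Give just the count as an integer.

1 → no match
2 → no match
3 → match
4 → no match
5 → no match
6 → no match
7 → no match
8 → no match
Total matched: 1

1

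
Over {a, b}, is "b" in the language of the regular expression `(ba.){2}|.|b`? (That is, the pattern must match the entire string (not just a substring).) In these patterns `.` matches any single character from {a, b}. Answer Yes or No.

Yes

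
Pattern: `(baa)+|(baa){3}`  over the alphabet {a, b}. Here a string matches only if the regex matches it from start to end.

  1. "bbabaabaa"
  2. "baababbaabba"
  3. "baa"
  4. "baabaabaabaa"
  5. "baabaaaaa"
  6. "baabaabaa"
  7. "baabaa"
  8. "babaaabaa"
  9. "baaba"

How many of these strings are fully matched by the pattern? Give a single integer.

1. "bbabaabaa" → no match — must start with "baa"
2. "baababbaabba" → no match — must end with "baa"
3. "baa" → match
4. "baabaabaabaa" → match
5. "baabaaaaa" → no match — must end with "baa"
6. "baabaabaa" → match
7. "baabaa" → match
8. "babaaabaa" → no match — must start with "baa"
9. "baaba" → no match — must end with "baa"
Total matched: 4

4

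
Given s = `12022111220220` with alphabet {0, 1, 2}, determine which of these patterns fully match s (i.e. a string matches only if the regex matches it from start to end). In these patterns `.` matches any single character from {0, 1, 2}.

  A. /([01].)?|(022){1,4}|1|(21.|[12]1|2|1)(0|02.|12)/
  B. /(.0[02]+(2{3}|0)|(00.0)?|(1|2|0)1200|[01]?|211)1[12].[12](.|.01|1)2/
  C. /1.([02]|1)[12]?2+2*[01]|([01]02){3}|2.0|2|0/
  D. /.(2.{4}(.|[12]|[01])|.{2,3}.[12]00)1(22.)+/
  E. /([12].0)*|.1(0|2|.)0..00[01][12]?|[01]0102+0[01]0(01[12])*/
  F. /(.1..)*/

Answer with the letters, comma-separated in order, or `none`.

D

A → no match
B → no match — must end with `2`
C → no match
D → match
E → no match
F → no match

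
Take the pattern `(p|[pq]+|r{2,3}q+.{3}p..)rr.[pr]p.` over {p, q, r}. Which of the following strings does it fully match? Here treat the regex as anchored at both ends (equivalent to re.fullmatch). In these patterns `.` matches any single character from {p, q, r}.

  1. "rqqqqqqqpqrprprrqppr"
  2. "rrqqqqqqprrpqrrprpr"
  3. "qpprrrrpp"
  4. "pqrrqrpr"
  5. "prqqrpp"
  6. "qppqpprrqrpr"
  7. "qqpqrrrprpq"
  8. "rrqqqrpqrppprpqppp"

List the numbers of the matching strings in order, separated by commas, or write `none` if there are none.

3, 4, 6

1 → no match
2 → no match
3 → match
4 → match
5 → no match
6 → match
7 → no match
8 → no match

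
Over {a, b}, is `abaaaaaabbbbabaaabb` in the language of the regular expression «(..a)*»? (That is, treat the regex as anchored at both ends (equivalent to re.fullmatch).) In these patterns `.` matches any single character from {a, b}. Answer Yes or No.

No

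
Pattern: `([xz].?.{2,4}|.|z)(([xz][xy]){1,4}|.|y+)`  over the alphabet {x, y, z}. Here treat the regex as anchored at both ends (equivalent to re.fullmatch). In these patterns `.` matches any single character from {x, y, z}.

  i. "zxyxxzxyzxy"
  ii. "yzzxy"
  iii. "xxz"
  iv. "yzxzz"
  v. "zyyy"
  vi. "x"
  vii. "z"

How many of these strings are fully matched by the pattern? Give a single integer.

1

i. "zxyxxzxyzxy" → no match
ii. "yzzxy" → no match
iii. "xxz" → no match
iv. "yzxzz" → no match
v. "zyyy" → match
vi. "x" → no match
vii. "z" → no match
Total matched: 1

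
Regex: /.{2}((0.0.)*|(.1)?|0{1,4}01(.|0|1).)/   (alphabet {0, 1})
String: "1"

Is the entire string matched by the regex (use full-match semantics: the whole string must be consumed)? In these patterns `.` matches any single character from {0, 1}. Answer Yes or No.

No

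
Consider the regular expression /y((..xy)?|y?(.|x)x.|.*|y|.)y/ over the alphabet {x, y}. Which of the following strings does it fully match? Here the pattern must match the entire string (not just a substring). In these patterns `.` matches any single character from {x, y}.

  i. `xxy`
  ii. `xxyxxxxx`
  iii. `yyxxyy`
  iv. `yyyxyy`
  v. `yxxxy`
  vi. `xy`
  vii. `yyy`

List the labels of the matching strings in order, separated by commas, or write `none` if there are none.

i → no match — must start with `y`
ii → no match — must start with `y`
iii → match
iv → match
v → match
vi → no match — must start with `y`
vii → match

iii, iv, v, vii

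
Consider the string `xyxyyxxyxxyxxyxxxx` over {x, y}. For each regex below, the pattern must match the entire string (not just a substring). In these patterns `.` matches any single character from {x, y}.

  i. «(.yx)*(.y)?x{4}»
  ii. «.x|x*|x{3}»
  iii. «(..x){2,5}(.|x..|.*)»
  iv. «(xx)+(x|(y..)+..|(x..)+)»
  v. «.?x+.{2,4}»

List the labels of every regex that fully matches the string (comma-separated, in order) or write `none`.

i → match
ii → no match
iii → match
iv → no match — must start with `xx`
v → no match

i, iii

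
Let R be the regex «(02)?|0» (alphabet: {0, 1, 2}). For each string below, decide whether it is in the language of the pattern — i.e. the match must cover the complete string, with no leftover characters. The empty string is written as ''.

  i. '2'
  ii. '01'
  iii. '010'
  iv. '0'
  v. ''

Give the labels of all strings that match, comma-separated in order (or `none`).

i → no match
ii → no match
iii → no match
iv → match
v → match

iv, v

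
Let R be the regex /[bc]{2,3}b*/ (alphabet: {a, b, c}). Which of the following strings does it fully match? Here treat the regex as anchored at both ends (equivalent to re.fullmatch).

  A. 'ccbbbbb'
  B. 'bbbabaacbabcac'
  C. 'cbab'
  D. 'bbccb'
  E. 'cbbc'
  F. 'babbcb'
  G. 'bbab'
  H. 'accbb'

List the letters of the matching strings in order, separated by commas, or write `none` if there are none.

A

A → match
B → no match
C → no match
D → no match
E → no match
F → no match
G → no match
H → no match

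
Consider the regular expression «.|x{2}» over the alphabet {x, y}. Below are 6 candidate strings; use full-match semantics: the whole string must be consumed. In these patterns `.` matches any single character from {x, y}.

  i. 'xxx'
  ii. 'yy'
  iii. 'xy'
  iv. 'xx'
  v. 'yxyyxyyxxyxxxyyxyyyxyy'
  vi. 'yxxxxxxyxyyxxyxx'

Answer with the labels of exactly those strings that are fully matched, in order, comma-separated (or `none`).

i. 'xxx' → no match
ii. 'yy' → no match
iii. 'xy' → no match
iv. 'xx' → match
v → no match
vi → no match

iv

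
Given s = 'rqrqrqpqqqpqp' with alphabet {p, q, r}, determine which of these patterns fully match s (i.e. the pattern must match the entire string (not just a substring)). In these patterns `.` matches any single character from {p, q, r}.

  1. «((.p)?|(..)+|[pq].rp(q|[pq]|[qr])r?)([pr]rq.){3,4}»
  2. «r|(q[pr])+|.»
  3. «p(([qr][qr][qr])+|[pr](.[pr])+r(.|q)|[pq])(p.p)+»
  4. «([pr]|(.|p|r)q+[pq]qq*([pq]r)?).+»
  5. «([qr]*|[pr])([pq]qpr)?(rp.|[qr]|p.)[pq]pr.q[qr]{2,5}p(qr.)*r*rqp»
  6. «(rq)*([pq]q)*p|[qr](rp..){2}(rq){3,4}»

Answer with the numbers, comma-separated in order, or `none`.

1 → no match
2 → no match
3 → no match — must start with 'p'
4 → match
5 → no match — must end with 'rqp'
6 → match

4, 6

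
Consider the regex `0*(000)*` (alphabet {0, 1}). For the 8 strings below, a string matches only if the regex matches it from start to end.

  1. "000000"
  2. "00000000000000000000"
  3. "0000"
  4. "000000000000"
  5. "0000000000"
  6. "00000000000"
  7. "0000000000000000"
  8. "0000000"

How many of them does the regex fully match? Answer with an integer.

8

1 → match
2 → match
3 → match
4 → match
5 → match
6 → match
7 → match
8 → match
Total matched: 8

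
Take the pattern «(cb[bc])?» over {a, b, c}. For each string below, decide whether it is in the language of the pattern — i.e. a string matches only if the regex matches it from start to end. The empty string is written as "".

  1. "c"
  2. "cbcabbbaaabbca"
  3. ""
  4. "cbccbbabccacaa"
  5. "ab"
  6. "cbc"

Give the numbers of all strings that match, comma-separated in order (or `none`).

3, 6

1 → no match
2 → no match
3 → match
4 → no match
5 → no match
6 → match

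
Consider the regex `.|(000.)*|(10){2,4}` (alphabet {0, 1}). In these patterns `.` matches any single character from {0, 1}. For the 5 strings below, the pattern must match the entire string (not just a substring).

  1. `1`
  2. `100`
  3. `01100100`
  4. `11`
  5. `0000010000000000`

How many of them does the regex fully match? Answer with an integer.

1. `1` → match
2. `100` → no match
3. `01100100` → no match
4. `11` → no match
5 → no match
Total matched: 1

1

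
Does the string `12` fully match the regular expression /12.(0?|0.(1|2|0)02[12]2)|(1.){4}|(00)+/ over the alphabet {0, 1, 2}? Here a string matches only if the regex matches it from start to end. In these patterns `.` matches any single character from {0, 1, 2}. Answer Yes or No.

No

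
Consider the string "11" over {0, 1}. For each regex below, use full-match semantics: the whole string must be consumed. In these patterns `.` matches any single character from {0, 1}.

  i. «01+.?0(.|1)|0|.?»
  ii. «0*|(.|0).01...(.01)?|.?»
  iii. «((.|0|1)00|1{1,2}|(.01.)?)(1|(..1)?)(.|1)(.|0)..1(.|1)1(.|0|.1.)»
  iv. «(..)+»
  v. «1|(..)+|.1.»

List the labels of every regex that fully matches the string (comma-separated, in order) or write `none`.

i → no match
ii → no match
iii → no match
iv → match
v → match

iv, v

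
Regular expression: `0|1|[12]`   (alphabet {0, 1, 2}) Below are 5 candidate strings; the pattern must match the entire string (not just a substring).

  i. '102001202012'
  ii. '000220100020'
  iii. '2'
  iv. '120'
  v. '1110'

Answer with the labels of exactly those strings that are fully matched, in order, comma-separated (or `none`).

i → no match
ii → no match
iii → match
iv → no match
v → no match

iii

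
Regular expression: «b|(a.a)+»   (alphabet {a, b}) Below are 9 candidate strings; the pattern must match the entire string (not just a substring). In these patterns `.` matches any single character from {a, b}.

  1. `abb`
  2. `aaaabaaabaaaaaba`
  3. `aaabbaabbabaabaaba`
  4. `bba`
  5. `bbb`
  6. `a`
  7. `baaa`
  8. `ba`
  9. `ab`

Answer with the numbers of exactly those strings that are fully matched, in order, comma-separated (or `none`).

none

1 → no match
2 → no match
3 → no match
4 → no match
5 → no match
6 → no match
7 → no match
8 → no match
9 → no match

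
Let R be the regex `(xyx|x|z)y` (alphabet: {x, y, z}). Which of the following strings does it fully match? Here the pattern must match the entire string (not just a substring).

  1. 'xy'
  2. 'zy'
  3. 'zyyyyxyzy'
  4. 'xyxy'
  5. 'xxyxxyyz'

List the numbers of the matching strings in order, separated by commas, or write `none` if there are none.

1, 2, 4

1. 'xy' → match
2. 'zy' → match
3. 'zyyyyxyzy' → no match
4. 'xyxy' → match
5. 'xxyxxyyz' → no match — must end with 'y'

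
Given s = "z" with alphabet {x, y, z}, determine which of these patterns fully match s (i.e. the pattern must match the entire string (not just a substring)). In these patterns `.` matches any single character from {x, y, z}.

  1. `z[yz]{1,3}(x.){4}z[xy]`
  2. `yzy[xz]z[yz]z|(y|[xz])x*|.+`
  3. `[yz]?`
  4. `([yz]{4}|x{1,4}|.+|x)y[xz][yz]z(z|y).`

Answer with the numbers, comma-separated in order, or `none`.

1 → no match
2 → match
3 → match
4 → no match

2, 3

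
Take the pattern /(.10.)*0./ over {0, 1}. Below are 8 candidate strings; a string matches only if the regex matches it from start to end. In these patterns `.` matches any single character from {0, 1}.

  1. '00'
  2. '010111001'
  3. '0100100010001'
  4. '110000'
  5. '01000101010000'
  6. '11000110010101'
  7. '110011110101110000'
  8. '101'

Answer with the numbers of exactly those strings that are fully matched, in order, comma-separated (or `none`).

1 → match
2 → no match
3 → no match
4 → match
5 → match
6 → no match
7 → no match
8 → no match

1, 4, 5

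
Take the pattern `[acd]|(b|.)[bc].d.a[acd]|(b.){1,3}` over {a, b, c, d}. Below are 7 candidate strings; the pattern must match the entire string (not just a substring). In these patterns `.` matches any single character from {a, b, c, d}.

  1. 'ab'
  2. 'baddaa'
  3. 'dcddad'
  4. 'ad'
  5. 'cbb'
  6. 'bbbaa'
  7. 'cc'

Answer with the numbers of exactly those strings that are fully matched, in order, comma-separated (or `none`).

none

1 → no match
2 → no match
3 → no match
4 → no match
5 → no match
6 → no match
7 → no match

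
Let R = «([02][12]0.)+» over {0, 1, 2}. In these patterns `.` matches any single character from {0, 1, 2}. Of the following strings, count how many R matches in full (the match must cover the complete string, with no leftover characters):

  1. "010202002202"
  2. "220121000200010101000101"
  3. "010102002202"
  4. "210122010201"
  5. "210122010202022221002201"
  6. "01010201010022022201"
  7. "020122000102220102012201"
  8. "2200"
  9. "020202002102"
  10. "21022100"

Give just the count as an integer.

9

1 → match
2 → match
3 → match
4 → match
5 → no match
6 → match
7 → match
8 → match
9 → match
10 → match
Total matched: 9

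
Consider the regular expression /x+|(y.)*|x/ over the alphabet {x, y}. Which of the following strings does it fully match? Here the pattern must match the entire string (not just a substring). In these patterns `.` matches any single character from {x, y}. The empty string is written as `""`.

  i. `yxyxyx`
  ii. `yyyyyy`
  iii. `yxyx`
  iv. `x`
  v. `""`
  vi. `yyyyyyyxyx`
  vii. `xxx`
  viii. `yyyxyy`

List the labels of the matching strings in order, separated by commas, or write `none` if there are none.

i, ii, iii, iv, v, vi, vii, viii

i → match
ii → match
iii → match
iv → match
v → match
vi → match
vii → match
viii → match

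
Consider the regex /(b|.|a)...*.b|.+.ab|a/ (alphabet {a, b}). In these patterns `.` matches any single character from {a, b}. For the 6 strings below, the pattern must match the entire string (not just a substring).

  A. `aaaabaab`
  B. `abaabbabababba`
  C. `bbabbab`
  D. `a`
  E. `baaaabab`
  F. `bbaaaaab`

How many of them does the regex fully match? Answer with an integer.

5

A → match
B → no match
C → match
D → match
E → match
F → match
Total matched: 5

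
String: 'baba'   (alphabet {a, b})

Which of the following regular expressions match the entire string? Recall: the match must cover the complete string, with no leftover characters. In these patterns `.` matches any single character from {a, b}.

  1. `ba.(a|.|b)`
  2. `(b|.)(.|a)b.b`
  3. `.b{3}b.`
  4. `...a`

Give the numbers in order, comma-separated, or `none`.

1 → match
2 → no match — must end with 'b'
3 → no match
4 → match

1, 4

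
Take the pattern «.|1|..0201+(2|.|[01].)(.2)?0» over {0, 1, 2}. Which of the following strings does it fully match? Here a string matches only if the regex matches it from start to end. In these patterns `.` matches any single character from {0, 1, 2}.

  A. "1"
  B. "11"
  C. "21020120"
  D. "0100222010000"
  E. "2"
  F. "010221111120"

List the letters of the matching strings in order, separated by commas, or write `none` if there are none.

A → match
B → no match
C → match
D → no match
E → match
F → no match

A, C, E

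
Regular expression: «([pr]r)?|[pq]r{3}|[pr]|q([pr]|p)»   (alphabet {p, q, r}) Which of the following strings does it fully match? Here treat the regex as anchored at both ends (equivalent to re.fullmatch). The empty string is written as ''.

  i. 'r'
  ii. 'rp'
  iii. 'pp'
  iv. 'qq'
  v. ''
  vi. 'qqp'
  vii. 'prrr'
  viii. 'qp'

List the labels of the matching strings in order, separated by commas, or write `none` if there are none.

i → match
ii → no match
iii → no match
iv → no match
v → match
vi → no match
vii → match
viii → match

i, v, vii, viii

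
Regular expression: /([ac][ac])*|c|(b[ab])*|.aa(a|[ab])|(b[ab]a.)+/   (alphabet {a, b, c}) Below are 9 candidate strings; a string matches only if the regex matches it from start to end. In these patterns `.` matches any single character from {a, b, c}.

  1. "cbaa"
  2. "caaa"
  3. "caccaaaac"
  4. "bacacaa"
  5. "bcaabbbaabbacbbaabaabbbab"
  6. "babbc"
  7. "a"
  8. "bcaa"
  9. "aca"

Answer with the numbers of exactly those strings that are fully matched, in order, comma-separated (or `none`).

1. "cbaa" → no match
2. "caaa" → match
3. "caccaaaac" → no match
4. "bacacaa" → no match
5 → no match
6. "babbc" → no match
7. "a" → no match
8. "bcaa" → no match
9. "aca" → no match

2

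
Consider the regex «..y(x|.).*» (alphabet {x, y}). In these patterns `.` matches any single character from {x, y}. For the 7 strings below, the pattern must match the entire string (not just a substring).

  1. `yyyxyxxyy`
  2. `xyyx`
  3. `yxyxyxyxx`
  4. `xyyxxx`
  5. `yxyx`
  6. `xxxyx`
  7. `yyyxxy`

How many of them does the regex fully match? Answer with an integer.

1. `yyyxyxxyy` → match
2. `xyyx` → match
3. `yxyxyxyxx` → match
4. `xyyxxx` → match
5. `yxyx` → match
6. `xxxyx` → no match
7. `yyyxxy` → match
Total matched: 6

6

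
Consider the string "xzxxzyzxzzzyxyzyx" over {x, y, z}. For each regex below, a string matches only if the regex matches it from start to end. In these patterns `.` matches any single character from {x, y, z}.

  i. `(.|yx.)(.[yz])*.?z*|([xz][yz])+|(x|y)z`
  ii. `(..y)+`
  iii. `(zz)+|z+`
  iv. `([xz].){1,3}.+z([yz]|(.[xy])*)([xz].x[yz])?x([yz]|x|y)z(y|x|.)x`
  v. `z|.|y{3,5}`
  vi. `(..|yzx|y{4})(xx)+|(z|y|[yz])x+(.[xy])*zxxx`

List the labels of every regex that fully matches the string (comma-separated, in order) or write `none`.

iv

i → no match
ii → no match — must end with "y"
iii → no match
iv → match
v → no match
vi → no match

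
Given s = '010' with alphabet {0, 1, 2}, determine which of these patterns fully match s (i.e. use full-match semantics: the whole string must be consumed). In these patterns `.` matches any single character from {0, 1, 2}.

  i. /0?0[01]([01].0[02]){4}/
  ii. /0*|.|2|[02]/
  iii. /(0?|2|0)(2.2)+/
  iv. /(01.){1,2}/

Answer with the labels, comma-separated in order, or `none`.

i → no match
ii → no match
iii → no match — must end with '2'
iv → match

iv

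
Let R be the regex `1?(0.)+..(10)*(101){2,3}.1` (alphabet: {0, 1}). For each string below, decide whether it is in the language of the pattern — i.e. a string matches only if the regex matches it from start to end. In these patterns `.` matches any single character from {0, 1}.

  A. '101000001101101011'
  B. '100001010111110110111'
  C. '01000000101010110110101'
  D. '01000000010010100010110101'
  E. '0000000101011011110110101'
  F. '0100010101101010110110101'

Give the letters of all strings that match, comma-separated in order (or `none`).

A → no match
B → no match
C → match
D → no match
E → no match
F → match

C, F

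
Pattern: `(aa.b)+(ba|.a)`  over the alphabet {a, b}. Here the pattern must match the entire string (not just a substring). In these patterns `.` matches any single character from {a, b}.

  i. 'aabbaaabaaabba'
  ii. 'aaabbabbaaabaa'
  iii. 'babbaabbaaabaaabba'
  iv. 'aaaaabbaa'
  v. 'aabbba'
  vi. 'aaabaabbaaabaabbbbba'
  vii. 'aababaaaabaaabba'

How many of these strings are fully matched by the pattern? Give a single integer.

2

i → match
ii → no match
iii → no match — must start with 'aa'
iv. 'aaaaabbaa' → no match
v. 'aabbba' → match
vi → no match
vii → no match
Total matched: 2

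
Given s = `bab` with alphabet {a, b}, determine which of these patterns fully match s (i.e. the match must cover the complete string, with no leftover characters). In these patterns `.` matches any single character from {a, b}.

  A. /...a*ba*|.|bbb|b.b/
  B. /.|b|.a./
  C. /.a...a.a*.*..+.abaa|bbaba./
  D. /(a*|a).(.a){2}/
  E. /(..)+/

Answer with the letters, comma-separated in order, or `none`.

A, B

A → match
B → match
C → no match
D → no match — must end with `a`
E → no match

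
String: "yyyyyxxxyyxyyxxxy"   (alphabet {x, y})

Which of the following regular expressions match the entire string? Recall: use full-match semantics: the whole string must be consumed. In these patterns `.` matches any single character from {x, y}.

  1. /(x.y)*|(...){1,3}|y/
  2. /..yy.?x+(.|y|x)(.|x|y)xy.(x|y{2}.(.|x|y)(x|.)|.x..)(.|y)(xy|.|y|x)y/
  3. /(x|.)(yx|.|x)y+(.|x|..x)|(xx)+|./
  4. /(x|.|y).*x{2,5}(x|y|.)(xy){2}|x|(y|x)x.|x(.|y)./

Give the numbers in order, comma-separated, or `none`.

2

1 → no match
2 → match
3 → no match
4 → no match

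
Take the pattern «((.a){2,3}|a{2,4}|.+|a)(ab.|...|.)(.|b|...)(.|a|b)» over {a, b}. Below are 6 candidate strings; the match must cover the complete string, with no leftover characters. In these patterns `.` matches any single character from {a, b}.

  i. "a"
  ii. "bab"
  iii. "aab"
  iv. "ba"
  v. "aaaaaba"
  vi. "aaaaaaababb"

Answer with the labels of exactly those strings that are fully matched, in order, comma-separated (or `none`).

v, vi

i → no match
ii → no match
iii → no match
iv → no match
v → match
vi → match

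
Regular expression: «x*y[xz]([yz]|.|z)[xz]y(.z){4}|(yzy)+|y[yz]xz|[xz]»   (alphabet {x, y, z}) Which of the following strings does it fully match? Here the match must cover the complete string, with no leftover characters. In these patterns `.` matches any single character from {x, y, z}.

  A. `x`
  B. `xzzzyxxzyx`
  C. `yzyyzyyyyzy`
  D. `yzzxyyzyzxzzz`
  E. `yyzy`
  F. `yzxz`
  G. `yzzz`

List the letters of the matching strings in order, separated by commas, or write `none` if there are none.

A, D, F

A → match
B → no match
C → no match
D → match
E → no match
F → match
G → no match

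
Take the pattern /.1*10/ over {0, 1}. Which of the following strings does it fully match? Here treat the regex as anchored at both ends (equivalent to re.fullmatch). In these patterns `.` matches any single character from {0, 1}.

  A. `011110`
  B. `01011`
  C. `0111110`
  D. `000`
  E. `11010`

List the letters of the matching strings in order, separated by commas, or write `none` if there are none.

A, C

A → match
B → no match — must end with `10`
C → match
D → no match — must end with `10`
E → no match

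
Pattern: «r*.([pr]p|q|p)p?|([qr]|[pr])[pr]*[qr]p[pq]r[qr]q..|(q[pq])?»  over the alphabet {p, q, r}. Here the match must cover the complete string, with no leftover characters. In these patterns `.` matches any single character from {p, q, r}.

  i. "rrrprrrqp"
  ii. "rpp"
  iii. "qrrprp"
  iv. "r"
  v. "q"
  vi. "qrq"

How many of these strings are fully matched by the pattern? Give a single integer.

1

i → no match
ii → match
iii → no match
iv → no match
v → no match
vi → no match
Total matched: 1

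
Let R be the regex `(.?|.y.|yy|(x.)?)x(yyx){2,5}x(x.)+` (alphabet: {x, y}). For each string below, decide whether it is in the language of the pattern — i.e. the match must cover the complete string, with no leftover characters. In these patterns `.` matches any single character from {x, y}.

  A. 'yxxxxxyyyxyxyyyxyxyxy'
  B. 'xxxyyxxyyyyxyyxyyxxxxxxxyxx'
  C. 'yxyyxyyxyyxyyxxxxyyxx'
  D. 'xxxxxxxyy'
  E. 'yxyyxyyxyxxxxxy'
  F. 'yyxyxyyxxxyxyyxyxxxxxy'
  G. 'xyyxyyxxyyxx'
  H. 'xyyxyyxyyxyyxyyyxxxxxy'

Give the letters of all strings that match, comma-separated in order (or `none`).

A → no match
B → no match
C → no match
D → no match
E → no match
F → no match
G → no match
H → no match

none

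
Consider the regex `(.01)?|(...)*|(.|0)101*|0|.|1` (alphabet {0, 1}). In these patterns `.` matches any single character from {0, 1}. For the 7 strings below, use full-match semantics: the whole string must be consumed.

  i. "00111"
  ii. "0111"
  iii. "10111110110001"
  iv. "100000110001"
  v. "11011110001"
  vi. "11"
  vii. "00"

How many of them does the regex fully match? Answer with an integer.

i → no match
ii → no match
iii → no match
iv → match
v → no match
vi → no match
vii → no match
Total matched: 1

1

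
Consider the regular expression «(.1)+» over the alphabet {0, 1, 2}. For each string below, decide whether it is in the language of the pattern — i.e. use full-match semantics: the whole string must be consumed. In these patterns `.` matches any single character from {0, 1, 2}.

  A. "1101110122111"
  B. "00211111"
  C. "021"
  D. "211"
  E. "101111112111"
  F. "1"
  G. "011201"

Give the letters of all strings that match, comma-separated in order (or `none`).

none

A → no match
B. "00211111" → no match
C. "021" → no match
D. "211" → no match
E. "101111112111" → no match
F. "1" → no match
G. "011201" → no match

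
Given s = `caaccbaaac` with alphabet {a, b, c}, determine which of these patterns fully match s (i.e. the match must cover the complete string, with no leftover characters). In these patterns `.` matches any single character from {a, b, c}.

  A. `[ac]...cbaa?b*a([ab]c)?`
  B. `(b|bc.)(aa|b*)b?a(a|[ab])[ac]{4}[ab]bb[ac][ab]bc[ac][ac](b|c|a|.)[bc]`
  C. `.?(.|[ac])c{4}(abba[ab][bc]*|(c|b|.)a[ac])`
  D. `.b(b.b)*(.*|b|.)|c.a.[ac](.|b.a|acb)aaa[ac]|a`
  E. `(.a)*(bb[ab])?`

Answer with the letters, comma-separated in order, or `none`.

A, D

A → match
B → no match
C → no match
D → match
E → no match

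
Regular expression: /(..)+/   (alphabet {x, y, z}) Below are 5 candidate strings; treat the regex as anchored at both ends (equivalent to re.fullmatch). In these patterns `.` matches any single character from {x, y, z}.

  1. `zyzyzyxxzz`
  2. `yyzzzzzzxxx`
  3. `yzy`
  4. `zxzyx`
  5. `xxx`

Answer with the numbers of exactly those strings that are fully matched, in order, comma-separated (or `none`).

1. `zyzyzyxxzz` → match
2. `yyzzzzzzxxx` → no match
3. `yzy` → no match
4. `zxzyx` → no match
5. `xxx` → no match

1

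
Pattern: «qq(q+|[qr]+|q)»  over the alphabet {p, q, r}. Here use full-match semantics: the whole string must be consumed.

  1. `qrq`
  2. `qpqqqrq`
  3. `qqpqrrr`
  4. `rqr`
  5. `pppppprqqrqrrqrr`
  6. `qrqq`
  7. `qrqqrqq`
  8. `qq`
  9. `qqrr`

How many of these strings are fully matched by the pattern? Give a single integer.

1

1 → no match — must start with `qq`
2 → no match — must start with `qq`
3 → no match
4 → no match — must start with `qq`
5 → no match — must start with `qq`
6 → no match — must start with `qq`
7 → no match — must start with `qq`
8 → no match
9 → match
Total matched: 1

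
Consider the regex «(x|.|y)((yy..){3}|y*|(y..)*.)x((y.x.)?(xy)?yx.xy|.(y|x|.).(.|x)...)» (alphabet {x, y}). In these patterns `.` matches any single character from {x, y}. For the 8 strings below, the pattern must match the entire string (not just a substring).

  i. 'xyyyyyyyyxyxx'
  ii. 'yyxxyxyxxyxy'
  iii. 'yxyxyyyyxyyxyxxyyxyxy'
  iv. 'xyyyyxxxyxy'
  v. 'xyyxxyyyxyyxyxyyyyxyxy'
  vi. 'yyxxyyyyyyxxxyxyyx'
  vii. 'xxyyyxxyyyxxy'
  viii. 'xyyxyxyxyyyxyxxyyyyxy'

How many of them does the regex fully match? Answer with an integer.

0

i → no match
ii → no match
iii → no match
iv → no match
v → no match
vi → no match
vii → no match
viii → no match
Total matched: 0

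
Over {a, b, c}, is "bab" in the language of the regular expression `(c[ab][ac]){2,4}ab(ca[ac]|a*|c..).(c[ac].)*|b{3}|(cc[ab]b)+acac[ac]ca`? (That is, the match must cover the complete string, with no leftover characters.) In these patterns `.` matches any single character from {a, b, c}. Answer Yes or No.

No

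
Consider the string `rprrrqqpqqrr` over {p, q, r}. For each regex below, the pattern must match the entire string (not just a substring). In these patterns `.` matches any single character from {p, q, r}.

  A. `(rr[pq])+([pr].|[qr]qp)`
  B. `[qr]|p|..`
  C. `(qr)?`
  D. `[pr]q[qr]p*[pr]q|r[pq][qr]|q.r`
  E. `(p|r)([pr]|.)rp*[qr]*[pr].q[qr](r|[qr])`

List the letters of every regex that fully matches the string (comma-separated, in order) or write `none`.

A → no match — must start with `rr`
B → no match
C → no match
D → no match
E → match

E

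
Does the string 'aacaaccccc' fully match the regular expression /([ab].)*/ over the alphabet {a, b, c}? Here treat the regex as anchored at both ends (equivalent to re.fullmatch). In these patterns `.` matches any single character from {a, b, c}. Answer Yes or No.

No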